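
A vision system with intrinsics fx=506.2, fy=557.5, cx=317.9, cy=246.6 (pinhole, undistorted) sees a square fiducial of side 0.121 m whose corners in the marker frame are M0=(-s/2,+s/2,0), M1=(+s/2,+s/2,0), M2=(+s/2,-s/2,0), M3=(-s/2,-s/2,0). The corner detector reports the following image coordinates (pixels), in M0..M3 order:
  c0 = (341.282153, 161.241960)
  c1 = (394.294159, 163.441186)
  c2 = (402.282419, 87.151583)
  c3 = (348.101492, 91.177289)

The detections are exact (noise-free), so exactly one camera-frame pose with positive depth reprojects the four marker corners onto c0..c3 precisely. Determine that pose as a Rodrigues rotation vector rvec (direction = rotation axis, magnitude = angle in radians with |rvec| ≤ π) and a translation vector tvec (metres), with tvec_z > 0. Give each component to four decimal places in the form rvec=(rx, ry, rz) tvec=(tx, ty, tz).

rvec=(0.0369, 0.7181, 0.1277) tvec=(0.0965, -0.2015, 0.9312)

Intrinsics K: fx=506.2, fy=557.5, cx=317.9, cy=246.6
Marker side s = 0.121 m; corners in marker frame (Z=0):
  M0 = (-0.0605, +0.0605, 0)
  M1 = (+0.0605, +0.0605, 0)
  M2 = (+0.0605, -0.0605, 0)
  M3 = (-0.0605, -0.0605, 0)
Detected image corners:
  c0 = (341.282153, 161.241960) px
  c1 = (394.294159, 163.441186) px
  c2 = (402.282419, 87.151583) px
  c3 = (348.101492, 91.177289) px
Planar DLT: solve 8×8 A·h = b for H (H[2,2]=1):
  H  [+182.13910 -30.04842 +370.33327]
  H  [-95.69529 +614.14902 +125.95673]
  H  [-0.70199 +0.08327 +1.00000]
B = K⁻¹H; ‖b₁‖=1.073851, ‖b₂‖=1.073851; λ = 2/(‖b₁‖+‖b₂‖) = 0.931228, sign → tz>0 ⇒ λ=+0.931228
r₁ = λ·B[:,0] = (+0.74561,+0.12931,-0.65371); r₂ = λ·B[:,1] = (-0.10398,+0.99155,+0.07755)
r₃ = r₁×r₂ = (+0.65822,+0.01015,+0.75276); SVD([r₁ r₂ r₃]) → R = UVᵀ:
  R  [+0.74561 -0.10398 +0.65822]
  R  [+0.12931 +0.99155 +0.01015]
  R  [-0.65371 +0.07755 +0.75276]
t = (+0.09646, -0.20152, +0.93123) m
tr R = 2.489922; θ = arccos((tr R − 1)/2) = 0.730320 rad = 41.844°
axis k = ((R−Rᵀ)₃₂, (R−Rᵀ)₁₃, (R−Rᵀ)₂₁) / (2 sinθ) = (+0.050511, +0.983298, +0.174852)
rvec = θ·k = (+0.036889, +0.718122, +0.127698)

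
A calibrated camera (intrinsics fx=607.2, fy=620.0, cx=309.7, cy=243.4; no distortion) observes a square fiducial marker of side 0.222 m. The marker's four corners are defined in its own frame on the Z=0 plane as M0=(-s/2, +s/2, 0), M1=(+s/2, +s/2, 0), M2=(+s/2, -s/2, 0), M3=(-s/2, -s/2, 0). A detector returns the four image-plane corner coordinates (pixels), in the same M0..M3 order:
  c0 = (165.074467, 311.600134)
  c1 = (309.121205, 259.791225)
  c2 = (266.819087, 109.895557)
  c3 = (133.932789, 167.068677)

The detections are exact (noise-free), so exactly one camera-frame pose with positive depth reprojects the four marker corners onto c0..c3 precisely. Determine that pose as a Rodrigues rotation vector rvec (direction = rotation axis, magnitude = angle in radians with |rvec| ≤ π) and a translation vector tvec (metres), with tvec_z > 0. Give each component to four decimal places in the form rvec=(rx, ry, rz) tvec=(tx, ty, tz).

Intrinsics K: fx=607.2, fy=620.0, cx=309.7, cy=243.4
Marker side s = 0.222 m; corners in marker frame (Z=0):
  M0 = (-0.1110, +0.1110, 0)
  M1 = (+0.1110, +0.1110, 0)
  M2 = (+0.1110, -0.1110, 0)
  M3 = (-0.1110, -0.1110, 0)
Detected image corners:
  c0 = (165.074467, 311.600134) px
  c1 = (309.121205, 259.791225) px
  c2 = (266.819087, 109.895557) px
  c3 = (133.932789, 167.068677) px
Planar DLT: solve 8×8 A·h = b for H (H[2,2]=1):
  H  [+563.44992 +101.00932 +216.05481]
  H  [-303.49934 +601.04780 +210.53367]
  H  [-0.27184 -0.29097 +1.00000]
B = K⁻¹H; ‖b₁‖=1.165359, ‖b₂‖=1.165359; λ = 2/(‖b₁‖+‖b₂‖) = 0.858105, sign → tz>0 ⇒ λ=+0.858105
r₁ = λ·B[:,0] = (+0.91525,-0.32848,-0.23327); r₂ = λ·B[:,1] = (+0.27010,+0.92990,-0.24968)
r₃ = r₁×r₂ = (+0.29893,+0.16552,+0.93981); SVD([r₁ r₂ r₃]) → R = UVᵀ:
  R  [+0.91525 +0.27010 +0.29893]
  R  [-0.32848 +0.92990 +0.16552]
  R  [-0.23327 -0.24968 +0.93981]
t = (-0.13234, -0.04549, +0.85810) m
tr R = 2.784959; θ = arccos((tr R − 1)/2) = 0.467984 rad = 26.814°
axis k = ((R−Rᵀ)₃₂, (R−Rᵀ)₁₃, (R−Rᵀ)₂₁) / (2 sinθ) = (-0.460224, +0.589903, -0.663482)
rvec = θ·k = (-0.215377, +0.276065, -0.310499)

rvec=(-0.2154, 0.2761, -0.3105) tvec=(-0.1323, -0.0455, 0.8581)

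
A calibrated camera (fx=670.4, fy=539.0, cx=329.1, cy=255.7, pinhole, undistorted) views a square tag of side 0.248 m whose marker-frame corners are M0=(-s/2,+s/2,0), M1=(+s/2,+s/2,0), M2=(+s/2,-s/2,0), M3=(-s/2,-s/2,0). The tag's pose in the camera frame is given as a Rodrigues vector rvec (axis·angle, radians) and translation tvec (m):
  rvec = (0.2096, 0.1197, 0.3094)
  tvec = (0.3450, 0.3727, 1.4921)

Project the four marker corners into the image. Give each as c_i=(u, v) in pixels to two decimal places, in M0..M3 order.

c0=(413.17, 413.94) c1=(518.52, 443.94) c2=(558.77, 365.49) c3=(448.90, 335.48)

Intrinsics K: fx=670.4, fy=539.0, cx=329.1, cy=255.7
Marker side s = 0.248 m; corners in marker frame (Z=0):
  M0 = (-0.1240, +0.1240, 0)
  M1 = (+0.1240, +0.1240, 0)
  M2 = (+0.1240, -0.1240, 0)
  M3 = (-0.1240, -0.1240, 0)
rvec = (0.2096, 0.1197, 0.3094), |rvec| = θ = 0.39241 rad = 22.484°
Rodrigues: sinθ=0.38242, 1−cosθ=0.07601; R = I + sinθ·[k]× + (1−cosθ)·[k]×²:
    [+0.94567 -0.28914 +0.14866]
    [+0.31390 +0.93106 -0.18598]
    [-0.08464 +0.22254 +0.97124]
t = (0.3450, 0.3727, 1.4921) m
M0: Pc = R·M0+t = (+0.19188, +0.44923, +1.53019); u = 670.4·(+0.19188)/1.53019 + 329.1 = 413.1671, v = 539.0·(+0.44923)/1.53019 + 255.7 = 413.9375
M1: Pc = R·M1+t = (+0.42641, +0.52708, +1.50920); u = 670.4·(+0.42641)/1.50920 + 329.1 = 518.5154, v = 539.0·(+0.52708)/1.50920 + 255.7 = 443.9414
M2: Pc = R·M2+t = (+0.49812, +0.29617, +1.45401); u = 670.4·(+0.49812)/1.45401 + 329.1 = 558.7665, v = 539.0·(+0.29617)/1.45401 + 255.7 = 365.4909
M3: Pc = R·M3+t = (+0.26359, +0.21832, +1.47500); u = 670.4·(+0.26359)/1.47500 + 329.1 = 448.9035, v = 539.0·(+0.21832)/1.47500 + 255.7 = 335.4809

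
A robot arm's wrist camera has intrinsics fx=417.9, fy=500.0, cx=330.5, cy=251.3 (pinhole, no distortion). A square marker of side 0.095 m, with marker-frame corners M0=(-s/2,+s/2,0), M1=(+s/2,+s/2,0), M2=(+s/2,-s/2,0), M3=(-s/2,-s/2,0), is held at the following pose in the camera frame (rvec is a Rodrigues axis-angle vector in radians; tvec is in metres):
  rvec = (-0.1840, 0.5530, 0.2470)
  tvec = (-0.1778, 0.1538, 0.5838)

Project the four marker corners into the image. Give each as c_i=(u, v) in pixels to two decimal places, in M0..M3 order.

c0=(171.34, 408.90) c1=(215.65, 439.08) c2=(237.44, 355.26) c3=(192.04, 332.56)

Intrinsics K: fx=417.9, fy=500.0, cx=330.5, cy=251.3
Marker side s = 0.095 m; corners in marker frame (Z=0):
  M0 = (-0.0475, +0.0475, 0)
  M1 = (+0.0475, +0.0475, 0)
  M2 = (+0.0475, -0.0475, 0)
  M3 = (-0.0475, -0.0475, 0)
rvec = (-0.1840, 0.5530, 0.2470), |rvec| = θ = 0.63299 rad = 36.268°
Rodrigues: sinθ=0.59156, 1−cosθ=0.19374; R = I + sinθ·[k]× + (1−cosθ)·[k]×²:
    [+0.82263 -0.28003 +0.49483]
    [+0.18163 +0.95413 +0.23800]
    [-0.53878 -0.10591 +0.83576]
t = (-0.1778, 0.1538, 0.5838) m
M0: Pc = R·M0+t = (-0.23018, +0.19049, +0.60436); u = 417.9·(-0.23018)/0.60436 + 330.5 = 171.3389, v = 500.0·(+0.19049)/0.60436 + 251.3 = 408.8991
M1: Pc = R·M1+t = (-0.15203, +0.20775, +0.55318); u = 417.9·(-0.15203)/0.55318 + 330.5 = 215.6510, v = 500.0·(+0.20775)/0.55318 + 251.3 = 439.0778
M2: Pc = R·M2+t = (-0.12542, +0.11711, +0.56324); u = 417.9·(-0.12542)/0.56324 + 330.5 = 237.4410, v = 500.0·(+0.11711)/0.56324 + 251.3 = 355.2580
M3: Pc = R·M3+t = (-0.20357, +0.09985, +0.61442); u = 417.9·(-0.20357)/0.61442 + 330.5 = 192.0393, v = 500.0·(+0.09985)/0.61442 + 251.3 = 332.5561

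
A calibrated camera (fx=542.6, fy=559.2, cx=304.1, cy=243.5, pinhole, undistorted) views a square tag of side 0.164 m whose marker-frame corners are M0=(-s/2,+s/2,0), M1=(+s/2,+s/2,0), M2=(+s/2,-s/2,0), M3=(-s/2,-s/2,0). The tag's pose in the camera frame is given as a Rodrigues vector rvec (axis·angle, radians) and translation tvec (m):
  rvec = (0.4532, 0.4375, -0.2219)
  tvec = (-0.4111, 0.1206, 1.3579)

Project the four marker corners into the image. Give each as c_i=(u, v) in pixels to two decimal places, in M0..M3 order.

c0=(129.46, 322.56) c1=(178.06, 319.44) c2=(151.29, 260.67) c3=(101.97, 267.15)

Intrinsics K: fx=542.6, fy=559.2, cx=304.1, cy=243.5
Marker side s = 0.164 m; corners in marker frame (Z=0):
  M0 = (-0.0820, +0.0820, 0)
  M1 = (+0.0820, +0.0820, 0)
  M2 = (+0.0820, -0.0820, 0)
  M3 = (-0.0820, -0.0820, 0)
rvec = (0.4532, 0.4375, -0.2219), |rvec| = θ = 0.66786 rad = 38.266°
Rodrigues: sinθ=0.61931, 1−cosθ=0.21485; R = I + sinθ·[k]× + (1−cosθ)·[k]×²:
    [+0.88408 +0.30128 +0.35725]
    [-0.11026 +0.87735 -0.46702]
    [-0.45414 +0.37349 +0.80887]
t = (-0.4111, 0.1206, 1.3579) m
M0: Pc = R·M0+t = (-0.45889, +0.20158, +1.42577); u = 542.6·(-0.45889)/1.42577 + 304.1 = 129.4612, v = 559.2·(+0.20158)/1.42577 + 243.5 = 322.5633
M1: Pc = R·M1+t = (-0.31390, +0.18350, +1.35129); u = 542.6·(-0.31390)/1.35129 + 304.1 = 178.0554, v = 559.2·(+0.18350)/1.35129 + 243.5 = 319.4378
M2: Pc = R·M2+t = (-0.36331, +0.03962, +1.29003); u = 542.6·(-0.36331)/1.29003 + 304.1 = 151.2887, v = 559.2·(+0.03962)/1.29003 + 243.5 = 260.6727
M3: Pc = R·M3+t = (-0.50830, +0.05770, +1.36451); u = 542.6·(-0.50830)/1.36451 + 304.1 = 101.9742, v = 559.2·(+0.05770)/1.36451 + 243.5 = 267.1460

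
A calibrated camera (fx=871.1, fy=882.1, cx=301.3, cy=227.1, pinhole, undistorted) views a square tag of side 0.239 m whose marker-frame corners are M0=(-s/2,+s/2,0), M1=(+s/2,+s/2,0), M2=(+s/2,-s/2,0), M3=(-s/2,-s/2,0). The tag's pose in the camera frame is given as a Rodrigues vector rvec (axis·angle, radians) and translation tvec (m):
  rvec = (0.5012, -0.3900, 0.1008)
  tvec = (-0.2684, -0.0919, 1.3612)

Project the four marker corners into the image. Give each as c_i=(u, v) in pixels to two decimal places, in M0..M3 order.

c0=(46.00, 235.20) c1=(193.52, 234.62) c2=(213.96, 99.17) c3=(55.41, 89.83)

Intrinsics K: fx=871.1, fy=882.1, cx=301.3, cy=227.1
Marker side s = 0.239 m; corners in marker frame (Z=0):
  M0 = (-0.1195, +0.1195, 0)
  M1 = (+0.1195, +0.1195, 0)
  M2 = (+0.1195, -0.1195, 0)
  M3 = (-0.1195, -0.1195, 0)
rvec = (0.5012, -0.3900, 0.1008), |rvec| = θ = 0.64301 rad = 36.842°
Rodrigues: sinθ=0.59961, 1−cosθ=0.19971; R = I + sinθ·[k]× + (1−cosθ)·[k]×²:
    [+0.92163 -0.18841 -0.33927]
    [-0.00042 +0.87376 -0.48636]
    [+0.38808 +0.44838 +0.80520]
t = (-0.2684, -0.0919, 1.3612) m
M0: Pc = R·M0+t = (-0.40105, +0.01256, +1.36841); u = 871.1·(-0.40105)/1.36841 + 301.3 = 46.0001, v = 882.1·(+0.01256)/1.36841 + 227.1 = 235.1991
M1: Pc = R·M1+t = (-0.18078, +0.01246, +1.46116); u = 871.1·(-0.18078)/1.46116 + 301.3 = 193.5239, v = 882.1·(+0.01246)/1.46116 + 227.1 = 234.6248
M2: Pc = R·M2+t = (-0.13575, -0.19636, +1.35399); u = 871.1·(-0.13575)/1.35399 + 301.3 = 213.9639, v = 882.1·(-0.19636)/1.35399 + 227.1 = 99.1727
M3: Pc = R·M3+t = (-0.35602, -0.19626, +1.26124); u = 871.1·(-0.35602)/1.26124 + 301.3 = 55.4088, v = 882.1·(-0.19626)/1.26124 + 227.1 = 89.8347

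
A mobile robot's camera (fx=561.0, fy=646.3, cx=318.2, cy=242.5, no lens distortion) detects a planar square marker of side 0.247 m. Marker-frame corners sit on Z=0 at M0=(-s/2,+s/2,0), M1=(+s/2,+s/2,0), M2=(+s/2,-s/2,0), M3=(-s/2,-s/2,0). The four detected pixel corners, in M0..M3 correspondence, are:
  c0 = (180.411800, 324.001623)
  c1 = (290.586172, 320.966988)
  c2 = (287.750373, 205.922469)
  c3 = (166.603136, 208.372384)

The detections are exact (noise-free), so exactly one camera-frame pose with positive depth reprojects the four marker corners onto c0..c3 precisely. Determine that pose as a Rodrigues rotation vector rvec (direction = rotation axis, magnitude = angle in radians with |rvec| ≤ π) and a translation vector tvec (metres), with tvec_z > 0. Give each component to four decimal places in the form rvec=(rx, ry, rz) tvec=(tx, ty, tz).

Intrinsics K: fx=561.0, fy=646.3, cx=318.2, cy=242.5
Marker side s = 0.247 m; corners in marker frame (Z=0):
  M0 = (-0.1235, +0.1235, 0)
  M1 = (+0.1235, +0.1235, 0)
  M2 = (+0.1235, -0.1235, 0)
  M3 = (-0.1235, -0.1235, 0)
Detected image corners:
  c0 = (180.411800, 324.001623) px
  c1 = (290.586172, 320.966988) px
  c2 = (287.750373, 205.922469) px
  c3 = (166.603136, 208.372384) px
Planar DLT: solve 8×8 A·h = b for H (H[2,2]=1):
  H  [+474.06369 +121.97456 +231.74561]
  H  [-3.31786 +568.09649 +267.53121]
  H  [+0.02961 +0.38196 +1.00000]
B = K⁻¹H; ‖b₁‖=0.828929, ‖b₂‖=0.828929; λ = 2/(‖b₁‖+‖b₂‖) = 1.206377, sign → tz>0 ⇒ λ=+1.206377
r₁ = λ·B[:,0] = (+0.99917,-0.01959,+0.03572); r₂ = λ·B[:,1] = (+0.00093,+0.88751,+0.46079)
r₃ = r₁×r₂ = (-0.04073,-0.46038,+0.88679); SVD([r₁ r₂ r₃]) → R = UVᵀ:
  R  [+0.99917 +0.00093 -0.04073]
  R  [-0.01959 +0.88751 -0.46038]
  R  [+0.03572 +0.46079 +0.88679]
t = (-0.18591, +0.04672, +1.20638) m
tr R = 2.773467; θ = arccos((tr R − 1)/2) = 0.480565 rad = 27.534°
axis k = ((R−Rᵀ)₃₂, (R−Rᵀ)₁₃, (R−Rᵀ)₂₁) / (2 sinθ) = (+0.996329, -0.082682, -0.022202)
rvec = θ·k = (+0.478801, -0.039734, -0.010670)

rvec=(0.4788, -0.0397, -0.0107) tvec=(-0.1859, 0.0467, 1.2064)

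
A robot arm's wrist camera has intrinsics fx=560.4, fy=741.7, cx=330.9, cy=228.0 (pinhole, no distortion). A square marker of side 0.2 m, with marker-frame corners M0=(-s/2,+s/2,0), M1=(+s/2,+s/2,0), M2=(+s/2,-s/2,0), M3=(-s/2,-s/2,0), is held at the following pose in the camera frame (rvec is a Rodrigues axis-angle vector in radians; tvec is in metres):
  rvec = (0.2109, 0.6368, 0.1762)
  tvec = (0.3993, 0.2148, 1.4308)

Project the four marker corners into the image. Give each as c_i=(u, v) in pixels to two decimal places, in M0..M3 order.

Intrinsics K: fx=560.4, fy=741.7, cx=330.9, cy=228.0
Marker side s = 0.2 m; corners in marker frame (Z=0):
  M0 = (-0.1000, +0.1000, 0)
  M1 = (+0.1000, +0.1000, 0)
  M2 = (+0.1000, -0.1000, 0)
  M3 = (-0.1000, -0.1000, 0)
rvec = (0.2109, 0.6368, 0.1762), |rvec| = θ = 0.69357 rad = 39.739°
Rodrigues: sinθ=0.63929, 1−cosθ=0.23103; R = I + sinθ·[k]× + (1−cosθ)·[k]×²:
    [+0.79033 -0.09791 +0.60481]
    [+0.22691 +0.96373 -0.14050]
    [-0.56911 +0.24828 +0.78388]
t = (0.3993, 0.2148, 1.4308) m
M0: Pc = R·M0+t = (+0.31048, +0.28848, +1.51254); u = 560.4·(+0.31048)/1.51254 + 330.9 = 445.9323, v = 741.7·(+0.28848)/1.51254 + 228.0 = 369.4620
M1: Pc = R·M1+t = (+0.46854, +0.33386, +1.39872); u = 560.4·(+0.46854)/1.39872 + 330.9 = 518.6228, v = 741.7·(+0.33386)/1.39872 + 228.0 = 405.0385
M2: Pc = R·M2+t = (+0.48812, +0.14112, +1.34906); u = 560.4·(+0.48812)/1.34906 + 330.9 = 533.6667, v = 741.7·(+0.14112)/1.34906 + 228.0 = 305.5855
M3: Pc = R·M3+t = (+0.33006, +0.09574, +1.46288); u = 560.4·(+0.33006)/1.46288 + 330.9 = 457.3382, v = 741.7·(+0.09574)/1.46288 + 228.0 = 276.5395

c0=(445.93, 369.46) c1=(518.62, 405.04) c2=(533.67, 305.59) c3=(457.34, 276.54)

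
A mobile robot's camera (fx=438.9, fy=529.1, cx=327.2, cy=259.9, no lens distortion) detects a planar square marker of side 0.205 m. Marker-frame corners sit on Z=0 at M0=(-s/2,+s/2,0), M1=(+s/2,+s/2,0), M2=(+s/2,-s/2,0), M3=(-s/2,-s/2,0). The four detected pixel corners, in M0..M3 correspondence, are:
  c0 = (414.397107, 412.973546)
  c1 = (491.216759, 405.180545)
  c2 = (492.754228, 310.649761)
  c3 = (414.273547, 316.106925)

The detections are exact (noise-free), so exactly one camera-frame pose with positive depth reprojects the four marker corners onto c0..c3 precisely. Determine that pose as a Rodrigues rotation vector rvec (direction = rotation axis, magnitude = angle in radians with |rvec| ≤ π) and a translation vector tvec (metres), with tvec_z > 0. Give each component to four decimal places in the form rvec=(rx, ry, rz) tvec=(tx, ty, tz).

rvec=(0.1144, -0.1417, -0.0328) tvec=(0.3170, 0.2117, 1.1004)

Intrinsics K: fx=438.9, fy=529.1, cx=327.2, cy=259.9
Marker side s = 0.205 m; corners in marker frame (Z=0):
  M0 = (-0.1025, +0.1025, 0)
  M1 = (+0.1025, +0.1025, 0)
  M2 = (+0.1025, -0.1025, 0)
  M3 = (-0.1025, -0.1025, 0)
Detected image corners:
  c0 = (414.397107, 412.973546) px
  c1 = (491.216759, 405.180545) px
  c2 = (492.754228, 310.649761) px
  c3 = (414.273547, 316.106925) px
Planar DLT: solve 8×8 A·h = b for H (H[2,2]=1):
  H  [+436.00249 +44.30636 +453.65948]
  H  [+13.26856 +504.85785 +361.70221]
  H  [+0.12637 +0.10550 +1.00000]
B = K⁻¹H; ‖b₁‖=0.908780, ‖b₂‖=0.908780; λ = 2/(‖b₁‖+‖b₂‖) = 1.100376, sign → tz>0 ⇒ λ=+1.100376
r₁ = λ·B[:,0] = (+0.98945,-0.04071,+0.13905); r₂ = λ·B[:,1] = (+0.02454,+0.99294,+0.11609)
r₃ = r₁×r₂ = (-0.14280,-0.11145,+0.98346); SVD([r₁ r₂ r₃]) → R = UVᵀ:
  R  [+0.98945 +0.02454 -0.14280]
  R  [-0.04071 +0.99294 -0.11145]
  R  [+0.13905 +0.11609 +0.98346]
t = (+0.31705, +0.21172, +1.10038) m
tr R = 2.965841; θ = arccos((tr R − 1)/2) = 0.185085 rad = 10.605°
axis k = ((R−Rᵀ)₃₂, (R−Rᵀ)₁₃, (R−Rᵀ)₂₁) / (2 sinθ) = (+0.618205, -0.765765, -0.177274)
rvec = θ·k = (+0.114421, -0.141732, -0.032811)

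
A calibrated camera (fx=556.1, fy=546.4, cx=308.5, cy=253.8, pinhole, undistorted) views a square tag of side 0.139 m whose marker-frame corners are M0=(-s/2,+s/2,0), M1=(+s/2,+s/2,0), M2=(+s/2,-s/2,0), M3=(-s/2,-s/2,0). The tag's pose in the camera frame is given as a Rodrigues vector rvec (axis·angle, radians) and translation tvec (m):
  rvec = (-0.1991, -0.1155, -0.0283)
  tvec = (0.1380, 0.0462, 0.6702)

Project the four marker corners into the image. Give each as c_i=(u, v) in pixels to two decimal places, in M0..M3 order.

Intrinsics K: fx=556.1, fy=546.4, cx=308.5, cy=253.8
Marker side s = 0.139 m; corners in marker frame (Z=0):
  M0 = (-0.0695, +0.0695, 0)
  M1 = (+0.0695, +0.0695, 0)
  M2 = (+0.0695, -0.0695, 0)
  M3 = (-0.0695, -0.0695, 0)
rvec = (-0.1991, -0.1155, -0.0283), |rvec| = θ = 0.23191 rad = 13.287°
Rodrigues: sinθ=0.22984, 1−cosθ=0.02677; R = I + sinθ·[k]× + (1−cosθ)·[k]×²:
    [+0.99296 +0.03949 -0.11166]
    [-0.01660 +0.97987 +0.19895]
    [+0.11727 -0.19569 +0.97363]
t = (0.1380, 0.0462, 0.6702) m
M0: Pc = R·M0+t = (+0.07173, +0.11545, +0.64845); u = 556.1·(+0.07173)/0.64845 + 308.5 = 370.0180, v = 546.4·(+0.11545)/0.64845 + 253.8 = 351.0851
M1: Pc = R·M1+t = (+0.20976, +0.11315, +0.66475); u = 556.1·(+0.20976)/0.66475 + 308.5 = 483.9722, v = 546.4·(+0.11315)/0.66475 + 253.8 = 346.8029
M2: Pc = R·M2+t = (+0.20427, -0.02305, +0.69195); u = 556.1·(+0.20427)/0.69195 + 308.5 = 472.6624, v = 546.4·(-0.02305)/0.69195 + 253.8 = 235.5949
M3: Pc = R·M3+t = (+0.06624, -0.02075, +0.67565); u = 556.1·(+0.06624)/0.67565 + 308.5 = 363.0230, v = 546.4·(-0.02075)/0.67565 + 253.8 = 237.0217

c0=(370.02, 351.09) c1=(483.97, 346.80) c2=(472.66, 235.59) c3=(363.02, 237.02)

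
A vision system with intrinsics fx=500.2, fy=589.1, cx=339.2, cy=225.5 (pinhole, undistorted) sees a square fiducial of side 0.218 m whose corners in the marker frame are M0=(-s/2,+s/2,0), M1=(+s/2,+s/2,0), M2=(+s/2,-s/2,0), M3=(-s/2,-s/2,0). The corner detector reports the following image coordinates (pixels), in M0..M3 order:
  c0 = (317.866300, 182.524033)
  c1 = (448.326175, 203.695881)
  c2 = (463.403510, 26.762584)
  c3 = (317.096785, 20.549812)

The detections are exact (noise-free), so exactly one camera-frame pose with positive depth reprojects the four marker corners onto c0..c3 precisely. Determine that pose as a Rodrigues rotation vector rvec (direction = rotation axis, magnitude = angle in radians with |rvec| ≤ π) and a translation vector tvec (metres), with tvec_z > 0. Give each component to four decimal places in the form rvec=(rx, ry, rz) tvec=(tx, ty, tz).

rvec=(0.3847, 0.3723, 0.0849) tvec=(0.0667, -0.1455, 0.7596)

Intrinsics K: fx=500.2, fy=589.1, cx=339.2, cy=225.5
Marker side s = 0.218 m; corners in marker frame (Z=0):
  M0 = (-0.1090, +0.1090, 0)
  M1 = (+0.1090, +0.1090, 0)
  M2 = (+0.1090, -0.1090, 0)
  M3 = (-0.1090, -0.1090, 0)
Detected image corners:
  c0 = (317.866300, 182.524033) px
  c1 = (448.326175, 203.695881) px
  c2 = (463.403510, 26.762584) px
  c3 = (317.096785, 20.549812) px
Planar DLT: solve 8×8 A·h = b for H (H[2,2]=1):
  H  [+460.52143 +163.16026 +383.11723]
  H  [+16.39919 +830.08136 +112.68912]
  H  [-0.44553 +0.50226 +1.00000]
B = K⁻¹H; ‖b₁‖=1.316471, ‖b₂‖=1.316471; λ = 2/(‖b₁‖+‖b₂‖) = 0.759607, sign → tz>0 ⇒ λ=+0.759607
r₁ = λ·B[:,0] = (+0.92885,+0.15069,-0.33843); r₂ = λ·B[:,1] = (-0.01094,+0.92430,+0.38152)
r₃ = r₁×r₂ = (+0.37030,-0.35067,+0.86018); SVD([r₁ r₂ r₃]) → R = UVᵀ:
  R  [+0.92885 -0.01094 +0.37030]
  R  [+0.15069 +0.92430 -0.35067]
  R  [-0.33843 +0.38152 +0.86018]
t = (+0.06669, -0.14546, +0.75961) m
tr R = 2.713322; θ = arccos((tr R − 1)/2) = 0.542034 rad = 31.056°
axis k = ((R−Rᵀ)₃₂, (R−Rᵀ)₁₃, (R−Rᵀ)₂₁) / (2 sinθ) = (+0.709655, +0.686911, +0.156661)
rvec = θ·k = (+0.384657, +0.372329, +0.084915)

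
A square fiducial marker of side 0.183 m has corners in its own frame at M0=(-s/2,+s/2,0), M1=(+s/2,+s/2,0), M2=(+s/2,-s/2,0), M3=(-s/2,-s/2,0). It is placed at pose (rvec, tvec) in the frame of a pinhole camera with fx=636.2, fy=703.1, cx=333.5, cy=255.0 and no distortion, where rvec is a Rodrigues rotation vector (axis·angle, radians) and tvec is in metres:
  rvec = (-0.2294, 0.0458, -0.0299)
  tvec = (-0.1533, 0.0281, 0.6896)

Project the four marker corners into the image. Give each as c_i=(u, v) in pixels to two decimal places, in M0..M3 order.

Intrinsics K: fx=636.2, fy=703.1, cx=333.5, cy=255.0
Marker side s = 0.183 m; corners in marker frame (Z=0):
  M0 = (-0.0915, +0.0915, 0)
  M1 = (+0.0915, +0.0915, 0)
  M2 = (+0.0915, -0.0915, 0)
  M3 = (-0.0915, -0.0915, 0)
rvec = (-0.2294, 0.0458, -0.0299), |rvec| = θ = 0.23583 rad = 13.512°
Rodrigues: sinθ=0.23365, 1−cosθ=0.02768; R = I + sinθ·[k]× + (1−cosθ)·[k]×²:
    [+0.99851 +0.02439 +0.04879]
    [-0.03485 +0.97336 +0.22660]
    [-0.04196 -0.22796 +0.97277]
t = (-0.1533, 0.0281, 0.6896) m
M0: Pc = R·M0+t = (-0.24243, +0.12035, +0.67258); u = 636.2·(-0.24243)/0.67258 + 333.5 = 104.1819, v = 703.1·(+0.12035)/0.67258 + 255.0 = 380.8129
M1: Pc = R·M1+t = (-0.05970, +0.11397, +0.66490); u = 636.2·(-0.05970)/0.66490 + 333.5 = 276.3731, v = 703.1·(+0.11397)/0.66490 + 255.0 = 375.5216
M2: Pc = R·M2+t = (-0.06417, -0.06415, +0.70662); u = 636.2·(-0.06417)/0.70662 + 333.5 = 275.7264, v = 703.1·(-0.06415)/0.70662 + 255.0 = 191.1676
M3: Pc = R·M3+t = (-0.24690, -0.05777, +0.71430); u = 636.2·(-0.24690)/0.71430 + 333.5 = 113.5986, v = 703.1·(-0.05777)/0.71430 + 255.0 = 198.1319

c0=(104.18, 380.81) c1=(276.37, 375.52) c2=(275.73, 191.17) c3=(113.60, 198.13)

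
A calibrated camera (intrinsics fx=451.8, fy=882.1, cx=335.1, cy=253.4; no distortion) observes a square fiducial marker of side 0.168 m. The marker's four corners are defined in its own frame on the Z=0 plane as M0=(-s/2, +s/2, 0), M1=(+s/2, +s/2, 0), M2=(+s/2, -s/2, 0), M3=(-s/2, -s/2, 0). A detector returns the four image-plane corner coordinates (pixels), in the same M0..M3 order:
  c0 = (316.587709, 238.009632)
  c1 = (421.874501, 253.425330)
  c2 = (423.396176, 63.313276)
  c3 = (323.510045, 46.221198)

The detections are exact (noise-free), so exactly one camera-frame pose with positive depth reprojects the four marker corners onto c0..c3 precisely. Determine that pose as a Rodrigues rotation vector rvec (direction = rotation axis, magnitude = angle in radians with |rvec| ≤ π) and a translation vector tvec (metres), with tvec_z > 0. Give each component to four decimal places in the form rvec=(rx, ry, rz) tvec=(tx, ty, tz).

rvec=(-0.2276, -0.0660, 0.0670) tvec=(0.0595, -0.0878, 0.7337)

Intrinsics K: fx=451.8, fy=882.1, cx=335.1, cy=253.4
Marker side s = 0.168 m; corners in marker frame (Z=0):
  M0 = (-0.0840, +0.0840, 0)
  M1 = (+0.0840, +0.0840, 0)
  M2 = (+0.0840, -0.0840, 0)
  M3 = (-0.0840, -0.0840, 0)
Detected image corners:
  c0 = (316.587709, 238.009632) px
  c1 = (421.874501, 253.425330) px
  c2 = (423.396176, 63.313276) px
  c3 = (323.510045, 46.221198) px
Planar DLT: solve 8×8 A·h = b for H (H[2,2]=1):
  H  [+639.42291 -140.18756 +371.73600]
  H  [+108.69663 +1089.98160 +147.80887]
  H  [+0.07866 -0.31013 +1.00000]
B = K⁻¹H; ‖b₁‖=1.362938, ‖b₂‖=1.362938; λ = 2/(‖b₁‖+‖b₂‖) = 0.733709, sign → tz>0 ⇒ λ=+0.733709
r₁ = λ·B[:,0] = (+0.99560,+0.07383,+0.05771); r₂ = λ·B[:,1] = (-0.05889,+0.97199,-0.22754)
r₃ = r₁×r₂ = (-0.07289,+0.22314,+0.97206); SVD([r₁ r₂ r₃]) → R = UVᵀ:
  R  [+0.99560 -0.05889 -0.07289]
  R  [+0.07383 +0.97199 +0.22314]
  R  [+0.05771 -0.22754 +0.97206]
t = (+0.05950, -0.08783, +0.73371) m
tr R = 2.939642; θ = arccos((tr R − 1)/2) = 0.246301 rad = 14.112°
axis k = ((R−Rᵀ)₃₂, (R−Rᵀ)₁₃, (R−Rᵀ)₂₁) / (2 sinθ) = (-0.924222, -0.267829, +0.272180)
rvec = θ·k = (-0.227637, -0.065967, +0.067038)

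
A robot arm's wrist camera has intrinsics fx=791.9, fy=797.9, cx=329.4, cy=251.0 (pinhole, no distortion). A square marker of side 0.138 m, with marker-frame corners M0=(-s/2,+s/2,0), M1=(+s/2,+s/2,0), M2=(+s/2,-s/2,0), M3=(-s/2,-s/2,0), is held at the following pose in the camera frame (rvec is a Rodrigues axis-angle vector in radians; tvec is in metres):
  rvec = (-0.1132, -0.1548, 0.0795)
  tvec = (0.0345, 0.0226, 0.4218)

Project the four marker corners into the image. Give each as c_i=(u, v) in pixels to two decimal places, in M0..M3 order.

Intrinsics K: fx=791.9, fy=797.9, cx=329.4, cy=251.0
Marker side s = 0.138 m; corners in marker frame (Z=0):
  M0 = (-0.0690, +0.0690, 0)
  M1 = (+0.0690, +0.0690, 0)
  M2 = (+0.0690, -0.0690, 0)
  M3 = (-0.0690, -0.0690, 0)
rvec = (-0.1132, -0.1548, 0.0795), |rvec| = θ = 0.20760 rad = 11.895°
Rodrigues: sinθ=0.20611, 1−cosθ=0.02147; R = I + sinθ·[k]× + (1−cosθ)·[k]×²:
    [+0.98491 -0.07020 -0.15817]
    [+0.08766 +0.99047 +0.10626]
    [+0.14921 -0.11852 +0.98168]
t = (0.0345, 0.0226, 0.4218) m
M0: Pc = R·M0+t = (-0.03830, +0.08489, +0.40333); u = 791.9·(-0.03830)/0.40333 + 329.4 = 254.1956, v = 797.9·(+0.08489)/0.40333 + 251.0 = 418.9448
M1: Pc = R·M1+t = (+0.09762, +0.09699, +0.42392); u = 791.9·(+0.09762)/0.42392 + 329.4 = 511.7503, v = 797.9·(+0.09699)/0.42392 + 251.0 = 433.5567
M2: Pc = R·M2+t = (+0.10730, -0.03969, +0.44027); u = 791.9·(+0.10730)/0.44027 + 329.4 = 522.4008, v = 797.9·(-0.03969)/0.44027 + 251.0 = 179.0638
M3: Pc = R·M3+t = (-0.02862, -0.05179, +0.41968); u = 791.9·(-0.02862)/0.41968 + 329.4 = 275.4060, v = 797.9·(-0.05179)/0.41968 + 251.0 = 152.5354

c0=(254.20, 418.94) c1=(511.75, 433.56) c2=(522.40, 179.06) c3=(275.41, 152.54)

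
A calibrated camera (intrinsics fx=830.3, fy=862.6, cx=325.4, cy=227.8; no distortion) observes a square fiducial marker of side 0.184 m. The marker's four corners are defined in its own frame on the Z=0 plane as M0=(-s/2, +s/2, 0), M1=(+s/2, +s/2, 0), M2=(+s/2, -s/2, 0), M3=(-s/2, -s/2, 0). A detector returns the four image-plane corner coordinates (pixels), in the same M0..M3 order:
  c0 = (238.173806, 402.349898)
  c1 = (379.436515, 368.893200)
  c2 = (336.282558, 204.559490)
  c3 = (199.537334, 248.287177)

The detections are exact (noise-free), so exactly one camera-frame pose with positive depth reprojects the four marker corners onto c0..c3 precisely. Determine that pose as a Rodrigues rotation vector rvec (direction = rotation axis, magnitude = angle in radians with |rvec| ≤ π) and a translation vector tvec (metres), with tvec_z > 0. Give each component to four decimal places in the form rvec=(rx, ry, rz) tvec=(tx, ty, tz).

Intrinsics K: fx=830.3, fy=862.6, cx=325.4, cy=227.8
Marker side s = 0.184 m; corners in marker frame (Z=0):
  M0 = (-0.0920, +0.0920, 0)
  M1 = (+0.0920, +0.0920, 0)
  M2 = (+0.0920, -0.0920, 0)
  M3 = (-0.0920, -0.0920, 0)
Detected image corners:
  c0 = (238.173806, 402.349898) px
  c1 = (379.436515, 368.893200) px
  c2 = (336.282558, 204.559490) px
  c3 = (199.537334, 248.287177) px
Planar DLT: solve 8×8 A·h = b for H (H[2,2]=1):
  H  [+649.47676 +202.06733 +285.88022]
  H  [-322.30600 +843.27877 +306.17222]
  H  [-0.36726 -0.06858 +1.00000]
B = K⁻¹H; ‖b₁‖=1.034009, ‖b₂‖=1.034009; λ = 2/(‖b₁‖+‖b₂‖) = 0.967110, sign → tz>0 ⇒ λ=+0.967110
r₁ = λ·B[:,0] = (+0.89569,-0.26756,-0.35518); r₂ = λ·B[:,1] = (+0.26135,+0.96296,-0.06632)
r₃ = r₁×r₂ = (+0.35977,-0.03342,+0.93244); SVD([r₁ r₂ r₃]) → R = UVᵀ:
  R  [+0.89569 +0.26135 +0.35977]
  R  [-0.26756 +0.96296 -0.03342]
  R  [-0.35518 -0.06632 +0.93244]
t = (-0.04603, +0.08787, +0.96711) m
tr R = 2.791094; θ = arccos((tr R − 1)/2) = 0.461138 rad = 26.421°
axis k = ((R−Rᵀ)₃₂, (R−Rᵀ)₁₃, (R−Rᵀ)₂₁) / (2 sinθ) = (-0.036964, +0.803374, -0.594326)
rvec = θ·k = (-0.017046, +0.370466, -0.274066)

rvec=(-0.0170, 0.3705, -0.2741) tvec=(-0.0460, 0.0879, 0.9671)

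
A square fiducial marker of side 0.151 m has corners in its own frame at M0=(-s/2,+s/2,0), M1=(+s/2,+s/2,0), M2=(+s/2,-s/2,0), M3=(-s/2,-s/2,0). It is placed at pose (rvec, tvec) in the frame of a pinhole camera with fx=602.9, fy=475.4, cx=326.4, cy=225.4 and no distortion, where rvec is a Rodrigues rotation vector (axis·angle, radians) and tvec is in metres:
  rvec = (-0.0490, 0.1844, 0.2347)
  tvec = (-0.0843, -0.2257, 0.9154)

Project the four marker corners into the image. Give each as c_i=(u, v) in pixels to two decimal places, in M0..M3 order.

Intrinsics K: fx=602.9, fy=475.4, cx=326.4, cy=225.4
Marker side s = 0.151 m; corners in marker frame (Z=0):
  M0 = (-0.0755, +0.0755, 0)
  M1 = (+0.0755, +0.0755, 0)
  M2 = (+0.0755, -0.0755, 0)
  M3 = (-0.0755, -0.0755, 0)
rvec = (-0.0490, 0.1844, 0.2347), |rvec| = θ = 0.30247 rad = 17.330°
Rodrigues: sinθ=0.29788, 1−cosθ=0.04540; R = I + sinθ·[k]× + (1−cosθ)·[k]×²:
    [+0.95579 -0.23562 +0.17589]
    [+0.22665 +0.97148 +0.06973]
    [-0.18731 -0.02678 +0.98194]
t = (-0.0843, -0.2257, 0.9154) m
M0: Pc = R·M0+t = (-0.17425, -0.16947, +0.92752); u = 602.9·(-0.17425)/0.92752 + 326.4 = 213.1340, v = 475.4·(-0.16947)/0.92752 + 225.4 = 138.5403
M1: Pc = R·M1+t = (-0.02993, -0.13524, +0.89924); u = 602.9·(-0.02993)/0.89924 + 326.4 = 306.3353, v = 475.4·(-0.13524)/0.89924 + 225.4 = 153.9019
M2: Pc = R·M2+t = (+0.00565, -0.28193, +0.90328); u = 602.9·(+0.00565)/0.90328 + 326.4 = 330.1724, v = 475.4·(-0.28193)/0.90328 + 225.4 = 77.0170
M3: Pc = R·M3+t = (-0.13867, -0.31616, +0.93156); u = 602.9·(-0.13867)/0.93156 + 326.4 = 236.6520, v = 475.4·(-0.31616)/0.93156 + 225.4 = 64.0563

c0=(213.13, 138.54) c1=(306.34, 153.90) c2=(330.17, 77.02) c3=(236.65, 64.06)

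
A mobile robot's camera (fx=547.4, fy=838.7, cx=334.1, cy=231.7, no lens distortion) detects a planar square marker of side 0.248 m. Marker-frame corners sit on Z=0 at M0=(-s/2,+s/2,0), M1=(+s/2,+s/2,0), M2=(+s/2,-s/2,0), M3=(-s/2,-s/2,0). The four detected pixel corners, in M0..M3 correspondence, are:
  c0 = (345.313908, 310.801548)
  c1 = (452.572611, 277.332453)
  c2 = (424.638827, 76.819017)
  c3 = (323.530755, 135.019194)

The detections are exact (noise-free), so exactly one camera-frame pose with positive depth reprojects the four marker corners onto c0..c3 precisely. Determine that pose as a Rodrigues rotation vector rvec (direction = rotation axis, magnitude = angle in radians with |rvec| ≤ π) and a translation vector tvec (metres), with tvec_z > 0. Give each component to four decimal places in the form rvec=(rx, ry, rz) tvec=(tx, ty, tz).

rvec=(-0.0491, 0.6561, -0.2175) tvec=(0.0959, -0.0404, 1.0792)

Intrinsics K: fx=547.4, fy=838.7, cx=334.1, cy=231.7
Marker side s = 0.248 m; corners in marker frame (Z=0):
  M0 = (-0.1240, +0.1240, 0)
  M1 = (+0.1240, +0.1240, 0)
  M2 = (+0.1240, -0.1240, 0)
  M3 = (-0.1240, -0.1240, 0)
Detected image corners:
  c0 = (345.313908, 310.801548) px
  c1 = (452.572611, 277.332453) px
  c2 = (424.638827, 76.819017) px
  c3 = (323.530755, 135.019194) px
Planar DLT: solve 8×8 A·h = b for H (H[2,2]=1):
  H  [+205.14243 +58.62079 +382.76196]
  H  [-296.60724 +734.13444 +200.34207]
  H  [-0.55571 -0.10546 +1.00000]
B = K⁻¹H; ‖b₁‖=0.926586, ‖b₂‖=0.926586; λ = 2/(‖b₁‖+‖b₂‖) = 1.079231, sign → tz>0 ⇒ λ=+1.079231
r₁ = λ·B[:,0] = (+0.77049,-0.21599,-0.59974); r₂ = λ·B[:,1] = (+0.18504,+0.97612,-0.11381)
r₃ = r₁×r₂ = (+0.61000,-0.02328,+0.79206); SVD([r₁ r₂ r₃]) → R = UVᵀ:
  R  [+0.77049 +0.18504 +0.61000]
  R  [-0.21599 +0.97612 -0.02328]
  R  [-0.59974 -0.11381 +0.79206]
t = (+0.09594, -0.04035, +1.07923) m
tr R = 2.538674; θ = arccos((tr R − 1)/2) = 0.692994 rad = 39.706°
axis k = ((R−Rᵀ)₃₂, (R−Rᵀ)₁₃, (R−Rᵀ)₂₁) / (2 sinθ) = (-0.070854, +0.946819, -0.313868)
rvec = θ·k = (-0.049101, +0.656140, -0.217509)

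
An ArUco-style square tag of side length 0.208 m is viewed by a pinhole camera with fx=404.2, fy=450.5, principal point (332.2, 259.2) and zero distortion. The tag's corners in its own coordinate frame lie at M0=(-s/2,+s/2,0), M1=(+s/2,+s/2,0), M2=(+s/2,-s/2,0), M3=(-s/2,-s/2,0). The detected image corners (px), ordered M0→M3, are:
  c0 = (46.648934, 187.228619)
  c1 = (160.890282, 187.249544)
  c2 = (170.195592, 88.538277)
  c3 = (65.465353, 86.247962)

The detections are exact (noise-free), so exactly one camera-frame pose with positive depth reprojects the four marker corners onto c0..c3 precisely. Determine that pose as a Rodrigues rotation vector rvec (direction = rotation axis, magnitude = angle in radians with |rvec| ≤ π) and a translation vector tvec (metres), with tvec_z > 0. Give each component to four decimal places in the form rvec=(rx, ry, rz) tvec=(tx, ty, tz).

rvec=(-0.3321, -0.0886, -0.0296) tvec=(-0.4388, -0.2214, 0.8046)

Intrinsics K: fx=404.2, fy=450.5, cx=332.2, cy=259.2
Marker side s = 0.208 m; corners in marker frame (Z=0):
  M0 = (-0.1040, +0.1040, 0)
  M1 = (+0.1040, +0.1040, 0)
  M2 = (+0.1040, -0.1040, 0)
  M3 = (-0.1040, -0.1040, 0)
Detected image corners:
  c0 = (46.648934, 187.228619) px
  c1 = (160.890282, 187.249544) px
  c2 = (170.195592, 88.538277) px
  c3 = (65.465353, 86.247962) px
Planar DLT: solve 8×8 A·h = b for H (H[2,2]=1):
  H  [+538.04008 -111.98347 +111.74339]
  H  [+21.43005 +424.62357 +135.23050]
  H  [+0.11394 -0.40302 +1.00000]
B = K⁻¹H; ‖b₁‖=1.242845, ‖b₂‖=1.242845; λ = 2/(‖b₁‖+‖b₂‖) = 0.804605, sign → tz>0 ⇒ λ=+0.804605
r₁ = λ·B[:,0] = (+0.99568,-0.01447,+0.09168); r₂ = λ·B[:,1] = (+0.04359,+0.94496,-0.32427)
r₃ = r₁×r₂ = (-0.08194,+0.32686,+0.94151); SVD([r₁ r₂ r₃]) → R = UVᵀ:
  R  [+0.99568 +0.04359 -0.08194]
  R  [-0.01447 +0.94496 +0.32686]
  R  [+0.09168 -0.32427 +0.94151]
t = (-0.43884, -0.22141, +0.80461) m
tr R = 2.882157; θ = arccos((tr R − 1)/2) = 0.344991 rad = 19.767°
axis k = ((R−Rᵀ)₃₂, (R−Rᵀ)₁₃, (R−Rᵀ)₂₁) / (2 sinθ) = (-0.962677, -0.256679, -0.085843)
rvec = θ·k = (-0.332115, -0.088552, -0.029615)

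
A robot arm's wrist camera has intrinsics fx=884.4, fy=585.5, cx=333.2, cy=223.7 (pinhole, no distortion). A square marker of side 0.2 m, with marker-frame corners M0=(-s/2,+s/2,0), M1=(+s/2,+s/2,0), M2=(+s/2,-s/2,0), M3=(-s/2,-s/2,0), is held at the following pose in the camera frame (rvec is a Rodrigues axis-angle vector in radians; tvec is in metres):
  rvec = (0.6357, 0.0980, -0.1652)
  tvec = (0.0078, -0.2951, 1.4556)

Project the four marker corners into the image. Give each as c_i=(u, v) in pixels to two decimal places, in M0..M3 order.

c0=(291.48, 145.70) c1=(406.54, 134.60) c2=(389.27, 60.04) c3=(265.06, 73.55)

Intrinsics K: fx=884.4, fy=585.5, cx=333.2, cy=223.7
Marker side s = 0.2 m; corners in marker frame (Z=0):
  M0 = (-0.1000, +0.1000, 0)
  M1 = (+0.1000, +0.1000, 0)
  M2 = (+0.1000, -0.1000, 0)
  M3 = (-0.1000, -0.1000, 0)
rvec = (0.6357, 0.0980, -0.1652), |rvec| = θ = 0.66409 rad = 38.049°
Rodrigues: sinθ=0.61634, 1−cosθ=0.21252; R = I + sinθ·[k]× + (1−cosθ)·[k]×²:
    [+0.98222 +0.18334 +0.04035]
    [-0.12330 +0.79211 -0.59780]
    [-0.14156 +0.58219 +0.80063]
t = (0.0078, -0.2951, 1.4556) m
M0: Pc = R·M0+t = (-0.07209, -0.20356, +1.52798); u = 884.4·(-0.07209)/1.52798 + 333.2 = 291.4753, v = 585.5·(-0.20356)/1.52798 + 223.7 = 145.6989
M1: Pc = R·M1+t = (+0.12436, -0.22822, +1.49966); u = 884.4·(+0.12436)/1.49966 + 333.2 = 406.5370, v = 585.5·(-0.22822)/1.49966 + 223.7 = 134.5984
M2: Pc = R·M2+t = (+0.08769, -0.38664, +1.38322); u = 884.4·(+0.08769)/1.38322 + 333.2 = 389.2654, v = 585.5·(-0.38664)/1.38322 + 223.7 = 60.0402
M3: Pc = R·M3+t = (-0.10876, -0.36198, +1.41154); u = 884.4·(-0.10876)/1.41154 + 333.2 = 265.0585, v = 585.5·(-0.36198)/1.41154 + 223.7 = 73.5518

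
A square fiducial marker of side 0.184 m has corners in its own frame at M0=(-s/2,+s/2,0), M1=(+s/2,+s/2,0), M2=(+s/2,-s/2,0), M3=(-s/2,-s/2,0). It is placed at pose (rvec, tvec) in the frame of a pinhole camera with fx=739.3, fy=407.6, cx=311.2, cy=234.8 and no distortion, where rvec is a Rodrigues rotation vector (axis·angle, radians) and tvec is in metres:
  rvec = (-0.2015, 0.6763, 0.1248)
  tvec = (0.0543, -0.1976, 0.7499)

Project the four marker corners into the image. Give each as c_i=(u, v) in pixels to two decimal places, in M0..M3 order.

c0=(280.14, 177.06) c1=(429.89, 172.59) c2=(460.09, 71.42) c3=(310.90, 90.06)

Intrinsics K: fx=739.3, fy=407.6, cx=311.2, cy=234.8
Marker side s = 0.184 m; corners in marker frame (Z=0):
  M0 = (-0.0920, +0.0920, 0)
  M1 = (+0.0920, +0.0920, 0)
  M2 = (+0.0920, -0.0920, 0)
  M3 = (-0.0920, -0.0920, 0)
rvec = (-0.2015, 0.6763, 0.1248), |rvec| = θ = 0.71663 rad = 41.060°
Rodrigues: sinθ=0.65685, 1−cosθ=0.24598; R = I + sinθ·[k]× + (1−cosθ)·[k]×²:
    [+0.77347 -0.17966 +0.60784]
    [+0.04912 +0.97309 +0.22512]
    [-0.63193 -0.14426 +0.76148]
t = (0.0543, -0.1976, 0.7499) m
M0: Pc = R·M0+t = (-0.03339, -0.11259, +0.79476); u = 739.3·(-0.03339)/0.79476 + 311.2 = 280.1421, v = 407.6·(-0.11259)/0.79476 + 234.8 = 177.0553
M1: Pc = R·M1+t = (+0.10893, -0.10356, +0.67849); u = 739.3·(+0.10893)/0.67849 + 311.2 = 429.8935, v = 407.6·(-0.10356)/0.67849 + 234.8 = 172.5889
M2: Pc = R·M2+t = (+0.14199, -0.28261, +0.70504); u = 739.3·(+0.14199)/0.70504 + 311.2 = 460.0886, v = 407.6·(-0.28261)/0.70504 + 234.8 = 71.4180
M3: Pc = R·M3+t = (-0.00033, -0.29164, +0.82131); u = 739.3·(-0.00033)/0.82131 + 311.2 = 310.9024, v = 407.6·(-0.29164)/0.82131 + 234.8 = 90.0630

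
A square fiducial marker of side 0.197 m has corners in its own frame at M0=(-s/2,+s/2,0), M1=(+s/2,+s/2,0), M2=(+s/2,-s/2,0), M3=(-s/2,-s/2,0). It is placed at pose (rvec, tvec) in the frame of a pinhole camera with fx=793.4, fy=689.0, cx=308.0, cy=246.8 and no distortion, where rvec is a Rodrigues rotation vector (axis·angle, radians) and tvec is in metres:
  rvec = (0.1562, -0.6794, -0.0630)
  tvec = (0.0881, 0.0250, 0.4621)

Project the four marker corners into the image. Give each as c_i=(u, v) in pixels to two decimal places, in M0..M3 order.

c0=(331.40, 466.28) c1=(551.12, 389.13) c2=(564.46, 134.17) c3=(330.50, 136.80)

Intrinsics K: fx=793.4, fy=689.0, cx=308.0, cy=246.8
Marker side s = 0.197 m; corners in marker frame (Z=0):
  M0 = (-0.0985, +0.0985, 0)
  M1 = (+0.0985, +0.0985, 0)
  M2 = (+0.0985, -0.0985, 0)
  M3 = (-0.0985, -0.0985, 0)
rvec = (0.1562, -0.6794, -0.0630), |rvec| = θ = 0.69997 rad = 40.105°
Rodrigues: sinθ=0.64419, 1−cosθ=0.23514; R = I + sinθ·[k]× + (1−cosθ)·[k]×²:
    [+0.77657 +0.00705 -0.62999]
    [-0.10891 +0.98639 -0.12321]
    [+0.62054 +0.16430 +0.76677]
t = (0.0881, 0.0250, 0.4621) m
M0: Pc = R·M0+t = (+0.01230, +0.13289, +0.41716); u = 793.4·(+0.01230)/0.41716 + 308.0 = 331.3972, v = 689.0·(+0.13289)/0.41716 + 246.8 = 466.2816
M1: Pc = R·M1+t = (+0.16529, +0.11143, +0.53941); u = 793.4·(+0.16529)/0.53941 + 308.0 = 551.1166, v = 689.0·(+0.11143)/0.53941 + 246.8 = 389.1347
M2: Pc = R·M2+t = (+0.16390, -0.08289, +0.50704); u = 793.4·(+0.16390)/0.50704 + 308.0 = 564.4623, v = 689.0·(-0.08289)/0.50704 + 246.8 = 134.1681
M3: Pc = R·M3+t = (+0.01091, -0.06143, +0.38479); u = 793.4·(+0.01091)/0.38479 + 308.0 = 330.5014, v = 689.0·(-0.06143)/0.38479 + 246.8 = 136.8027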